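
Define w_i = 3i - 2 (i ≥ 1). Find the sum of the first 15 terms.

Over i = 1..15: Σi = 120.
Total = (3)·120 + (-2)·15 = 330.

330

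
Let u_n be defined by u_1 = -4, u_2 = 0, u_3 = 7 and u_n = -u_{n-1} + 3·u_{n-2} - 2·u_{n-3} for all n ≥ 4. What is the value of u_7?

89

Applying the relation repeatedly:
u_4 = 1;  u_5 = 20;  u_6 = -31;  u_7 = 89.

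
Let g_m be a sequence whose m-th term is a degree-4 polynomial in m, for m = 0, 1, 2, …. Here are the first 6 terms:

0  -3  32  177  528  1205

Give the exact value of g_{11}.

21857

1st diffs: -3, 35, 145, 351, 677.
2nd diffs: 38, 110, 206, 326.
3rd diffs: 72, 96, 120.
4th diffs: 24, 24 (constant).
So g_m = m^4 + 6m^3 - 6m^2 - 4m.
Evaluating at m = 11 gives g_{11} = 21857.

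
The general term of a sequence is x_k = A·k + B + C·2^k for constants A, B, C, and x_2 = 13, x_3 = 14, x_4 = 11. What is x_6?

-27

Plug in k = 2, 3, 4: 2A + B + 4C = 13; 3A + B + 8C = 14; 4A + B + 16C = 11.
Subtracting the first from the second: A + 4C = 1.
Subtracting the second from the third: A + 8C = -3.
Solving: C = -1, A = 5, then B = 7.
Hence x_6 = 5·6 + 7 + (-1)·64 = -27.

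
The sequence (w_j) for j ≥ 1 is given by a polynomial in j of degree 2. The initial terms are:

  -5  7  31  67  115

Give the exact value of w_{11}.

1st diffs: 12, 24, 36, 48.
2nd diffs: 12, 12, 12 (constant).
Newton forward-difference form: w_j = -5 + 12·C(j-1,1) + 12·C(j-1,2).
At j = 11: j-1 = 10, so w_{11} = -5 + 120 + 540 = 655.

655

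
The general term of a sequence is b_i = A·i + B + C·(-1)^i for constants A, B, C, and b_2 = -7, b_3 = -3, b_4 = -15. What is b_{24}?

-95

Write the equations: 2A + B + C = -7; 3A + B - C = -3; 4A + B + C = -15.
Subtracting the first from the second: A - 2C = 4.
Subtracting the second from the third: A + 2C = -12.
Solving: C = -4, A = -4, then B = 5.
So b_i = -4·i + 5 + (-4)·(-1)^i; at i=24 this is -95.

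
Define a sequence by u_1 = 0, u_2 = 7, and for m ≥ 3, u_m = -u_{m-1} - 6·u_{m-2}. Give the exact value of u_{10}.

Compute successive terms:
u_3 = -7;  u_4 = -35;  u_5 = 77;  u_6 = 133;  u_7 = -595;  u_8 = -203;  u_9 = 3773;  u_{10} = -2555.

-2555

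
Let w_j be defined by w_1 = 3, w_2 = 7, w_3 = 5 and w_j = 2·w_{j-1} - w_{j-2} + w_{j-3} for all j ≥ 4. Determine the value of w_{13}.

1323

Applying the relation repeatedly:
w_4 = 6  w_5 = 14  w_6 = 27  w_7 = 46  w_8 = 79  w_9 = 139  w_{10} = 245  w_{11} = 430  w_{12} = 754  w_{13} = 1323.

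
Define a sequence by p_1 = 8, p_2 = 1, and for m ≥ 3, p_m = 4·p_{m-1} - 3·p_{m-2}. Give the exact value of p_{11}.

Iterate the recurrence:
p_3 = -20  p_4 = -83  p_5 = -272  p_6 = -839  p_7 = -2540  p_8 = -7643  p_9 = -22952  p_{10} = -68879  p_{11} = -206660.
(Characteristic roots are 3 and 1.)

-206660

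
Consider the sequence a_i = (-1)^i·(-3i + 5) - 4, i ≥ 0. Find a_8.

(-1)^8 = 1; -3i + 5 at i=8 is -19; so a_8 = -23.

-23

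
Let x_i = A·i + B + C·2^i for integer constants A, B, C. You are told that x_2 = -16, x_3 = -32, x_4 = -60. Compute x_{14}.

-49204

Plug in i = 2, 3, 4: 2A + B + 4C = -16; 3A + B + 8C = -32; 4A + B + 16C = -60.
Subtracting the first from the second: A + 4C = -16.
Subtracting the second from the third: A + 8C = -28.
Solving: C = -3, A = -4, then B = 4.
So x_i = -4·i + 4 + (-3)·2^i; at i=14 this is -49204.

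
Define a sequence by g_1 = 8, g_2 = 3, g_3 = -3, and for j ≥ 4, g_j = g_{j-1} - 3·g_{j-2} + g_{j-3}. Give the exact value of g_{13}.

-508

g_4 = -4  g_5 = 8  g_6 = 17  g_7 = -11  g_8 = -54  g_9 = -4  g_{10} = 147  g_{11} = 105  g_{12} = -340  g_{13} = -508.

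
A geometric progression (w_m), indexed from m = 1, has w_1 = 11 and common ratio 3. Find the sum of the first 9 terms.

w_m = 11·3^(m-1).
S = 11·(3^9 - 1)/(3 - 1) = 11·(19683 - 1)/(2) = 108251.

108251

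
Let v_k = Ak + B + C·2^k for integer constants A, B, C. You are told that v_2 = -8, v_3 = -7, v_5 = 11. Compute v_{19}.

The three given values yield: 2A + B + 4C = -8; 3A + B + 8C = -7; 5A + B + 32C = 11.
Subtracting the first from the second: A + 4C = 1.
Subtracting the second from the third: 2A + 24C = 18.
Solving: C = 1, A = -3, then B = -6.
So v_k = -3·k + (-6) + 1·2^k; at k=19 this is 524225.

524225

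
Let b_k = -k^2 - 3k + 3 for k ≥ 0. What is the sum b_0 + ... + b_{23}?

Over k = 0..23: Σk = 276, Σk² = 4324.
Total = (-1)·4324 + (-3)·276 + (3)·24 = -5080.

-5080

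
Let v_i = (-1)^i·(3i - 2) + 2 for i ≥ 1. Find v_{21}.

-59

(-1)^21 = -1; 3i - 2 at i=21 is 61; so v_{21} = -59.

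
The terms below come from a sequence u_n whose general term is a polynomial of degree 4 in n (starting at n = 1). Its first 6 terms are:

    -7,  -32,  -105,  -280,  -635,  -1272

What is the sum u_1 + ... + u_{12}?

-58032

1st diffs: -25, -73, -175, -355, -637.
2nd diffs: -48, -102, -180, -282.
3rd diffs: -54, -78, -102.
4th diffs: -24, -24 (constant).
So u_n = -n^4 + n^3 - 5n^2 - 2n.
Continuing: …, -2317, -3920, -6255, -9520, …, u_{12} = -19752.
Summing n = 1..12 (12 terms) gives -58032.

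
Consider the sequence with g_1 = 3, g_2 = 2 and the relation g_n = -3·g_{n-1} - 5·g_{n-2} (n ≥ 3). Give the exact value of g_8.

g_3 = -21  g_4 = 53  g_5 = -54  g_6 = -103  g_7 = 579  g_8 = -1222.

-1222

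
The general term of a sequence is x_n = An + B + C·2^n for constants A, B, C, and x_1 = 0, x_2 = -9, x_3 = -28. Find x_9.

At n = 1, 2, 3: A + B + 2C = 0; 2A + B + 4C = -9; 3A + B + 8C = -28.
Subtracting the first from the second: A + 2C = -9.
Subtracting the second from the third: A + 4C = -19.
Solving: C = -5, A = 1, then B = 9.
So x_n = 1·n + 9 + (-5)·2^n; at n=9 this is -2542.

-2542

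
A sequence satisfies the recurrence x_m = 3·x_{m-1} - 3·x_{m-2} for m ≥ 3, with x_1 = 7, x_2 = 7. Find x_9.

0

x_3 = 0  x_4 = -21  x_5 = -63  x_6 = -126  x_7 = -189  x_8 = -189  x_9 = 0.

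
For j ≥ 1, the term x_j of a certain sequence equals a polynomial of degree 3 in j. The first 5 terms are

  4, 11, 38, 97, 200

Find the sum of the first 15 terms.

1st diffs: 7, 27, 59, 103.
2nd diffs: 20, 32, 44.
3rd diffs: 12, 12 (constant).
Newton forward-difference form: x_j = 4 + 7·C(j-1,1) + 20·C(j-1,2) + 12·C(j-1,3).
Continuing: …, 359, 586, 893, 1292, …, x_{15} = 6290.
Summing j = 1..15 (15 terms) gives 26275.

26275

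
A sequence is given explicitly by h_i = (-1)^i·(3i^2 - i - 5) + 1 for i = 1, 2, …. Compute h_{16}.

748

(-1)^16 = 1; 3i^2 - i - 5 at i=16 is 747; so h_{16} = 748.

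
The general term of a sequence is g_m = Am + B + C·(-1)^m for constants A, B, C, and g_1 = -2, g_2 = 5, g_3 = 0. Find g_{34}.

37

At m = 1, 2, 3: A + B - C = -2; 2A + B + C = 5; 3A + B - C = 0.
Subtracting the first from the second: A + 2C = 7.
Subtracting the second from the third: A - 2C = -5.
Solving: C = 3, A = 1, then B = 0.
Hence g_{34} = 1·34 + 0 + 3·1 = 37.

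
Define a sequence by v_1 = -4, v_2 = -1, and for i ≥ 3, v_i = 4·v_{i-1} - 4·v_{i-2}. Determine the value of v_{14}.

339968

v_3 = 12  v_4 = 52  v_5 = 160  …  v_{11} = 31744  v_{12} = 70656  v_{13} = 155648  v_{14} = 339968.
(Characteristic roots are 2 and 2.)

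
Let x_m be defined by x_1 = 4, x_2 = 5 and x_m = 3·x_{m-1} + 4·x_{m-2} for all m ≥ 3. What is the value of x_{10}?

x_3 = 31  x_4 = 113  x_5 = 463  x_6 = 1841  x_7 = 7375  x_8 = 29489  x_9 = 117967  x_{10} = 471857.
(Characteristic roots are 4 and -1.)

471857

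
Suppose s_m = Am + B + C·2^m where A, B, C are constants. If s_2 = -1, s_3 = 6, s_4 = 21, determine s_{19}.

1048550

Plug in m = 2, 3, 4: 2A + B + 4C = -1; 3A + B + 8C = 6; 4A + B + 16C = 21.
Subtracting the first from the second: A + 4C = 7.
Subtracting the second from the third: A + 8C = 15.
Solving: C = 2, A = -1, then B = -7.
So s_m = -1·m + (-7) + 2·2^m; at m=19 this is 1048550.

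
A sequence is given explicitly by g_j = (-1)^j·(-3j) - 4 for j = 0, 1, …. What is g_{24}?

-76

(-1)^24 = 1; -3j at j=24 is -72; so g_{24} = -76.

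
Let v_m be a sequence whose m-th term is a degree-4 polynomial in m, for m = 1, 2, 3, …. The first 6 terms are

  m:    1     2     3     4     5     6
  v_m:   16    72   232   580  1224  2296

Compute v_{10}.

1st diffs: 56, 160, 348, 644, 1072.
2nd diffs: 104, 188, 296, 428.
3rd diffs: 84, 108, 132.
4th diffs: 24, 24 (constant).
Newton forward-difference form: v_m = 16 + 56·C(m-1,1) + 104·C(m-1,2) + 84·C(m-1,3) + 24·C(m-1,4).
At m = 10: m-1 = 9, so v_{10} = 16 + 504 + 3744 + 7056 + 3024 = 14344.

14344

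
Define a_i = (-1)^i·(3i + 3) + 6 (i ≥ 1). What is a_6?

(-1)^6 = 1; 3i + 3 at i=6 is 21; so a_6 = 27.

27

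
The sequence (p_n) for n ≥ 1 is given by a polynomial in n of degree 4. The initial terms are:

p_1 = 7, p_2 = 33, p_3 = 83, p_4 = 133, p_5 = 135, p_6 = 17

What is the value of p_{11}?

1st diffs: 26, 50, 50, 2, -118.
2nd diffs: 24, 0, -48, -120.
3rd diffs: -24, -48, -72.
4th diffs: -24, -24 (constant).
Newton forward-difference form: p_n = 7 + 26·C(n-1,1) + 24·C(n-1,2) + (-24)·C(n-1,3) + (-24)·C(n-1,4).
At n = 11: n-1 = 10, so p_{11} = 7 + 260 + 1080 - 2880 - 5040 = -6573.

-6573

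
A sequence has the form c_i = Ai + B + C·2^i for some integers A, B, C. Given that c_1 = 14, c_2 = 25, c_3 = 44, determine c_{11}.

Write the equations: A + B + 2C = 14; 2A + B + 4C = 25; 3A + B + 8C = 44.
Subtracting the first from the second: A + 2C = 11.
Subtracting the second from the third: A + 4C = 19.
Solving: C = 4, A = 3, then B = 3.
Therefore c_{11} = 33 + 3 + 4·2048 = 8228.

8228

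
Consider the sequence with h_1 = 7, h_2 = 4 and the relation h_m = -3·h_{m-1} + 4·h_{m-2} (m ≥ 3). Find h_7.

Iterate the recurrence:
h_3 = 16  h_4 = -32  h_5 = 160  h_6 = -608  h_7 = 2464.
(Characteristic roots are 1 and -4.)

2464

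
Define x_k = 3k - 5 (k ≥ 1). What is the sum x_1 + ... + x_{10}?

Over k = 1..10: Σk = 55.
Total = (3)·55 + (-5)·10 = 115.

115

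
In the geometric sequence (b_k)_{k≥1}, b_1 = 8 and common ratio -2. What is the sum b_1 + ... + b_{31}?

5726623064

b_k = 8·(-2)^(k-1).
S = 8·((-2)^31 - 1)/(-2 - 1) = 8·(-2147483648 - 1)/(-3) = 5726623064.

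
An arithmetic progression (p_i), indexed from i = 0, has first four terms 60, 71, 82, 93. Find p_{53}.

Common difference d = 11.
p_i = 60 + (i - 0)·11.
p_{53} = 60 + 53·11 = 643.

643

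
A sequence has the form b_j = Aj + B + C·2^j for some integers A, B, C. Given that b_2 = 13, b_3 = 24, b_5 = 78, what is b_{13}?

Plug in j = 2, 3, 5: 2A + B + 4C = 13; 3A + B + 8C = 24; 5A + B + 32C = 78.
Subtracting the first from the second: A + 4C = 11.
Subtracting the second from the third: 2A + 24C = 54.
Solving: C = 2, A = 3, then B = -1.
Hence b_{13} = 3·13 + (-1) + 2·8192 = 16422.

16422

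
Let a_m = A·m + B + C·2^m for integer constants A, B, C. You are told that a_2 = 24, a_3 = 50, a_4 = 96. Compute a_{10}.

5172

The three given values yield: 2A + B + 4C = 24; 3A + B + 8C = 50; 4A + B + 16C = 96.
Subtracting the first from the second: A + 4C = 26.
Subtracting the second from the third: A + 8C = 46.
Solving: C = 5, A = 6, then B = -8.
So a_m = 6·m + (-8) + 5·2^m; at m=10 this is 5172.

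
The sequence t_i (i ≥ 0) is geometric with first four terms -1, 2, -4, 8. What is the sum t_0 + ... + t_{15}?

Common ratio r = -2.
t_i = (-1)·(-2)^(i-0).
S = (-1)·((-2)^16 - 1)/(-2 - 1) = (-1)·(65536 - 1)/(-3) = 21845.

21845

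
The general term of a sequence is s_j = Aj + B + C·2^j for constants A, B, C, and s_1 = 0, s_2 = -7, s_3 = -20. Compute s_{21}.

At j = 1, 2, 3: A + B + 2C = 0; 2A + B + 4C = -7; 3A + B + 8C = -20.
Subtracting the first from the second: A + 2C = -7.
Subtracting the second from the third: A + 4C = -13.
Solving: C = -3, A = -1, then B = 7.
Hence s_{21} = -1·21 + 7 + (-3)·2097152 = -6291470.

-6291470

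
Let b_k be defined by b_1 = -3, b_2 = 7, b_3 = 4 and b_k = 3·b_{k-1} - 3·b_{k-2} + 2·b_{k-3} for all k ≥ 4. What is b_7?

-129

b_4 = -15, b_5 = -43, b_6 = -76, b_7 = -129.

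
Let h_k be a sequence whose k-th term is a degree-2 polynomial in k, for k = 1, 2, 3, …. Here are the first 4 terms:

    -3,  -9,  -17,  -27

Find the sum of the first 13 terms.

-1079

1st diffs: -6, -8, -10.
2nd diffs: -2, -2 (constant).
Newton forward-difference form: h_k = -3 + (-6)·C(k-1,1) + (-2)·C(k-1,2).
Continuing: …, -39, -53, -69, -87, …, h_{13} = -207.
Summing k = 1..13 (13 terms) gives -1079.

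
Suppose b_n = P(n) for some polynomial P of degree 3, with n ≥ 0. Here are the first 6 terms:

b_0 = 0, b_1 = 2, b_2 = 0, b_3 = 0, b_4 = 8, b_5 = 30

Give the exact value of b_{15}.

2340

1st diffs: 2, -2, 0, 8, 22.
2nd diffs: -4, 2, 8, 14.
3rd diffs: 6, 6, 6 (constant).
Newton forward-difference form: b_n = 2·C(n,1) + (-4)·C(n,2) + 6·C(n,3).
At n = 15: n = 15, so b_{15} = 30 - 420 + 2730 = 2340.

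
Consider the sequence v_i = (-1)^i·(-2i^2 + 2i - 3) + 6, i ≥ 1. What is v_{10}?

(-1)^10 = 1; -2i^2 + 2i - 3 at i=10 is -183; so v_{10} = -177.

-177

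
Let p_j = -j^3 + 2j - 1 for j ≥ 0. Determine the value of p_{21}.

-9220

p_{21} = -1·21^3 + 2·21 - 1 = -9220.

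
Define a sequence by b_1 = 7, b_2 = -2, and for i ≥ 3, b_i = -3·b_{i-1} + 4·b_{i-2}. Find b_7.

7378

Compute successive terms:
b_3 = 34, b_4 = -110, b_5 = 466, b_6 = -1838, b_7 = 7378.
(Characteristic roots are 1 and -4.)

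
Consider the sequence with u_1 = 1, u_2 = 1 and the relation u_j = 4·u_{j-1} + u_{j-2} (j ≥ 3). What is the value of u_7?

Applying the relation repeatedly:
u_3 = 5;  u_4 = 21;  u_5 = 89;  u_6 = 377;  u_7 = 1597.

1597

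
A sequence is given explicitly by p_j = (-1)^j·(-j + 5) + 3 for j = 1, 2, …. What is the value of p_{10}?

(-1)^10 = 1; -j + 5 at j=10 is -5; so p_{10} = -2.

-2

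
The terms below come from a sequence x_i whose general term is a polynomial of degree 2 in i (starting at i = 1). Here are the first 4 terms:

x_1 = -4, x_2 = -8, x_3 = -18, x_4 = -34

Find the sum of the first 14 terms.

1st diffs: -4, -10, -16.
2nd diffs: -6, -6 (constant).
Newton forward-difference form: x_i = -4 + (-4)·C(i-1,1) + (-6)·C(i-1,2).
Continuing: …, -56, -84, -118, -158, …, x_{14} = -524.
Summing i = 1..14 (14 terms) gives -2604.

-2604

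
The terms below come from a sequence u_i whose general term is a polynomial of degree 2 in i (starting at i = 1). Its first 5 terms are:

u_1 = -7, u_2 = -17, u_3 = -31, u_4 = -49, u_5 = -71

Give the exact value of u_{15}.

-511

1st diffs: -10, -14, -18, -22.
2nd diffs: -4, -4, -4 (constant).
Newton forward-difference form: u_i = -7 + (-10)·C(i-1,1) + (-4)·C(i-1,2).
At i = 15: i-1 = 14, so u_{15} = -7 - 140 - 364 = -511.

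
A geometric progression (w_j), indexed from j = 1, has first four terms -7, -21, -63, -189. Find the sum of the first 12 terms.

Common ratio r = 3.
w_j = (-7)·3^(j-1).
S = (-7)·(3^12 - 1)/(3 - 1) = (-7)·(531441 - 1)/(2) = -1860040.

-1860040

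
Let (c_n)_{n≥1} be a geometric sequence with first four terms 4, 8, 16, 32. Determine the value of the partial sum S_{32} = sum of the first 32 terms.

Common ratio r = 2.
c_n = 4·2^(n-1).
S = 4·(2^32 - 1)/(2 - 1) = 4·(4294967296 - 1)/(1) = 17179869180.

17179869180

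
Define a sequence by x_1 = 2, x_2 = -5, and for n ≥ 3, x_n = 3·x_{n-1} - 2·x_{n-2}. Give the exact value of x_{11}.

-7159

Compute successive terms:
x_3 = -19  x_4 = -47  x_5 = -103  x_6 = -215  x_7 = -439  x_8 = -887  x_9 = -1783  x_{10} = -3575  x_{11} = -7159.
(Characteristic roots are 2 and 1.)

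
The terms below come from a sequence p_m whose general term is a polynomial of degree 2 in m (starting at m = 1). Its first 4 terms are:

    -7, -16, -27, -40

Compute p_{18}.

-432

1st diffs: -9, -11, -13.
2nd diffs: -2, -2 (constant).
Newton forward-difference form: p_m = -7 + (-9)·C(m-1,1) + (-2)·C(m-1,2).
At m = 18: m-1 = 17, so p_{18} = -7 - 153 - 272 = -432.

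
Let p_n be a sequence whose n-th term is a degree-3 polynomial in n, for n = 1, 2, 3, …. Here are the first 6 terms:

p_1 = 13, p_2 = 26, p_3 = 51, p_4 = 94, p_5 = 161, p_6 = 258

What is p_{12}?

1806

1st diffs: 13, 25, 43, 67, 97.
2nd diffs: 12, 18, 24, 30.
3rd diffs: 6, 6, 6 (constant).
So p_n = n^3 + 6n + 6.
Evaluating at n = 12 gives p_{12} = 1806.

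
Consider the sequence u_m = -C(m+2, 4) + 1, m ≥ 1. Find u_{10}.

C(12, 4) = 495, so u_{10} = -494.

-494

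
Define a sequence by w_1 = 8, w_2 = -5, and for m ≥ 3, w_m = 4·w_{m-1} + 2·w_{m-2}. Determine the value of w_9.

Iterate the recurrence:
w_3 = -4;  w_4 = -26;  w_5 = -112;  w_6 = -500;  w_7 = -2224;  w_8 = -9896;  w_9 = -44032.

-44032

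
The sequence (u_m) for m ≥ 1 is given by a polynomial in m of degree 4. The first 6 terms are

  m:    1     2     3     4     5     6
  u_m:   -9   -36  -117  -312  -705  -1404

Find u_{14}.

1st diffs: -27, -81, -195, -393, -699.
2nd diffs: -54, -114, -198, -306.
3rd diffs: -60, -84, -108.
4th diffs: -24, -24 (constant).
Newton forward-difference form: u_m = -9 + (-27)·C(m-1,1) + (-54)·C(m-1,2) + (-60)·C(m-1,3) + (-24)·C(m-1,4).
At m = 14: m-1 = 13, so u_{14} = -9 - 351 - 4212 - 17160 - 17160 = -38892.

-38892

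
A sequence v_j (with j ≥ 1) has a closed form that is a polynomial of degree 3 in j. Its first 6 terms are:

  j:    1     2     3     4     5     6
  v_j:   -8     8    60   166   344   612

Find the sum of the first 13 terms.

1st diffs: 16, 52, 106, 178, 268.
2nd diffs: 36, 54, 72, 90.
3rd diffs: 18, 18, 18 (constant).
So v_j = 3j^3 - 5j - 6.
Continuing: …, 988, 1490, 2136, 2944, …, v_{13} = 6520.
Summing j = 1..13 (13 terms) gives 24310.

24310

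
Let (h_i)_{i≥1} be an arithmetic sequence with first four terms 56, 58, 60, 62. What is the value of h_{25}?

104

Common difference d = 2.
h_i = 56 + (i - 1)·2.
h_{25} = 56 + 24·2 = 104.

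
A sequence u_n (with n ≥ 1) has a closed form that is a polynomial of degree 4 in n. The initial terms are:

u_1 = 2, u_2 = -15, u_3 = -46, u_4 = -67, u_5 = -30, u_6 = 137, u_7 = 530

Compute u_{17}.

55170

1st diffs: -17, -31, -21, 37, 167, 393.
2nd diffs: -14, 10, 58, 130, 226.
3rd diffs: 24, 48, 72, 96.
4th diffs: 24, 24, 24 (constant).
Newton forward-difference form: u_n = 2 + (-17)·C(n-1,1) + (-14)·C(n-1,2) + 24·C(n-1,3) + 24·C(n-1,4).
At n = 17: n-1 = 16, so u_{17} = 2 - 272 - 1680 + 13440 + 43680 = 55170.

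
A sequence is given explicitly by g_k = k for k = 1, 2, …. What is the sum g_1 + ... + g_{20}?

210

Over k = 1..20: Σk = 210.
Total = (1)·210 = 210.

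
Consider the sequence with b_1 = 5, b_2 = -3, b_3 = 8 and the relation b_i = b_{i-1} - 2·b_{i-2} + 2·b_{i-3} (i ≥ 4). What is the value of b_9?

-10

b_4 = 24  b_5 = 2  b_6 = -30  b_7 = 14  b_8 = 78  b_9 = -10.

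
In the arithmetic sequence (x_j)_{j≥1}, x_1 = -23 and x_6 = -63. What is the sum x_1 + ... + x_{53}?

-12243

Common difference d = (-63 - (-23)) / (6 - 1) = -8.
x_j = -23 + (j - 1)·(-8).
x_{53} = -439; S = 53·(-23 + (-439))/2 = -12243.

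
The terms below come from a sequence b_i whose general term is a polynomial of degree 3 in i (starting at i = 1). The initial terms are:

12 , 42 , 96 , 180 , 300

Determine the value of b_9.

1st diffs: 30, 54, 84, 120.
2nd diffs: 24, 30, 36.
3rd diffs: 6, 6 (constant).
Newton forward-difference form: b_i = 12 + 30·C(i-1,1) + 24·C(i-1,2) + 6·C(i-1,3).
At i = 9: i-1 = 8, so b_9 = 12 + 240 + 672 + 336 = 1260.

1260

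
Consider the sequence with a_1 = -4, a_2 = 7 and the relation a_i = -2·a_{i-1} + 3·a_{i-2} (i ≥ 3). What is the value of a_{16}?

39459493

Applying the relation repeatedly:
a_3 = -26, a_4 = 73, a_5 = -224, …, a_{13} = -1461464, a_{14} = 4384387, a_{15} = -13153166, a_{16} = 39459493.
(Characteristic roots are 1 and -3.)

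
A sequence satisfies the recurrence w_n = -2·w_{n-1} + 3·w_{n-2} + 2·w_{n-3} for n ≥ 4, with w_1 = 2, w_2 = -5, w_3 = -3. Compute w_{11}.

Iterate the recurrence:
w_4 = -5;  w_5 = -9;  w_6 = -3;  w_7 = -31;  w_8 = 35;  w_9 = -169;  w_{10} = 381;  w_{11} = -1199.

-1199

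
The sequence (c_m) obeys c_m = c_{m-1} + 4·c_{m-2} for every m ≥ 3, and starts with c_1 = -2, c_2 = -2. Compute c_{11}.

Iterate the recurrence:
c_3 = -10  c_4 = -18  c_5 = -58  c_6 = -130  c_7 = -362  c_8 = -882  c_9 = -2330  c_{10} = -5858  c_{11} = -15178.

-15178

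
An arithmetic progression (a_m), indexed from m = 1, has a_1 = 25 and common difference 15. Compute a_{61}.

a_m = 25 + (m - 1)·15.
a_{61} = 25 + 60·15 = 925.

925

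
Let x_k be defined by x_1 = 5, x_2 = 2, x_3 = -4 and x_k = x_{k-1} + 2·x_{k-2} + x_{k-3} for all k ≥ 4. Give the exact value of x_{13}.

Step forward from the initial values:
x_4 = 5; x_5 = -1; x_6 = 5; x_7 = 8; x_8 = 17; x_9 = 38; x_{10} = 80; x_{11} = 173; x_{12} = 371; x_{13} = 797.

797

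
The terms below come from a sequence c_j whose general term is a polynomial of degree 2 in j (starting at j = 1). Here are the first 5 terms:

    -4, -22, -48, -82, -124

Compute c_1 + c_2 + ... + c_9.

1st diffs: -18, -26, -34, -42.
2nd diffs: -8, -8, -8 (constant).
Newton forward-difference form: c_j = -4 + (-18)·C(j-1,1) + (-8)·C(j-1,2).
Continuing: -174, -232, -298, -372.
Summing j = 1..9 (9 terms) gives -1356.

-1356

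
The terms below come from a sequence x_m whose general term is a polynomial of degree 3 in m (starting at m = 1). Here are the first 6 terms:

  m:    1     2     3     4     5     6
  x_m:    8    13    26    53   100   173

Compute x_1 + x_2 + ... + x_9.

1st diffs: 5, 13, 27, 47, 73.
2nd diffs: 8, 14, 20, 26.
3rd diffs: 6, 6, 6 (constant).
So x_m = m^3 - 2m^2 + 4m + 5.
Continuing: 278, 421, 608.
Summing m = 1..9 (9 terms) gives 1680.

1680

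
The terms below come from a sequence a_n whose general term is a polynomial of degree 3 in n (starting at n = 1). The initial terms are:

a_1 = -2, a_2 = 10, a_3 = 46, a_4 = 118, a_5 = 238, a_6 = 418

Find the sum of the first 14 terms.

1st diffs: 12, 36, 72, 120, 180.
2nd diffs: 24, 36, 48, 60.
3rd diffs: 12, 12, 12 (constant).
Newton forward-difference form: a_n = -2 + 12·C(n-1,1) + 24·C(n-1,2) + 12·C(n-1,3).
Continuing: …, 670, 1006, 1438, 1978, …, a_{14} = 5458.
Summing n = 1..14 (14 terms) gives 21812.

21812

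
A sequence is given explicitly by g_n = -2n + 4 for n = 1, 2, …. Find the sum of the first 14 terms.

-154

Over n = 1..14: Σn = 105.
Total = (-2)·105 + (4)·14 = -154.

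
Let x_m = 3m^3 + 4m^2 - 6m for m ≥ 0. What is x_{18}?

x_{18} = 3·18^3 + 4·18^2 - 6·18 = 18684.

18684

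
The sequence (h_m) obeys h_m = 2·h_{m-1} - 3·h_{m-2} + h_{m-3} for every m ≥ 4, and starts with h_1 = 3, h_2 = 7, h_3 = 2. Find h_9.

43

Step forward from the initial values:
h_4 = -14  h_5 = -27  h_6 = -10  h_7 = 47  h_8 = 97  h_9 = 43.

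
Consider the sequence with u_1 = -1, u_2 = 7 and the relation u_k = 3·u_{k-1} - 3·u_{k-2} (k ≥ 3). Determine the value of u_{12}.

Iterate the recurrence:
u_3 = 24;  u_4 = 51;  u_5 = 81;  u_6 = 90;  u_7 = 27;  u_8 = -189;  u_9 = -648;  u_{10} = -1377;  u_{11} = -2187;  u_{12} = -2430.

-2430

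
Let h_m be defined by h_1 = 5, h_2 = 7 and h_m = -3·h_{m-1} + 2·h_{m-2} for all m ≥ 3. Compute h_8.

Compute successive terms:
h_3 = -11; h_4 = 47; h_5 = -163; h_6 = 583; h_7 = -2075; h_8 = 7391.

7391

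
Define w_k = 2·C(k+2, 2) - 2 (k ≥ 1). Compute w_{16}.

C(18, 2) = 153, so w_{16} = 304.

304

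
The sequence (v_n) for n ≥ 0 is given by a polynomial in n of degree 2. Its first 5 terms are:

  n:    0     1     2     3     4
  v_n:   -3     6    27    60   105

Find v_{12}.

897

1st diffs: 9, 21, 33, 45.
2nd diffs: 12, 12, 12 (constant).
Newton forward-difference form: v_n = -3 + 9·C(n,1) + 12·C(n,2).
At n = 12: n = 12, so v_{12} = -3 + 108 + 792 = 897.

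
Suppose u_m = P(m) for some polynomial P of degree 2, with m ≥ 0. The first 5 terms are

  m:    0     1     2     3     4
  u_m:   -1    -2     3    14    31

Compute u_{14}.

531

1st diffs: -1, 5, 11, 17.
2nd diffs: 6, 6, 6 (constant).
Newton forward-difference form: u_m = -1 + (-1)·C(m,1) + 6·C(m,2).
At m = 14: m = 14, so u_{14} = -1 - 14 + 546 = 531.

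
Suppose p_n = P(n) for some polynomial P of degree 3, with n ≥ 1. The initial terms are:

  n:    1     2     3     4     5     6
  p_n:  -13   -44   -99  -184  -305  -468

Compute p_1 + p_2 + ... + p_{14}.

-17745

1st diffs: -31, -55, -85, -121, -163.
2nd diffs: -24, -30, -36, -42.
3rd diffs: -6, -6, -6 (constant).
So p_n = -n^3 - 6n^2 - 6n.
Continuing: …, -679, -944, -1269, -1660, …, p_{14} = -4004.
Summing n = 1..14 (14 terms) gives -17745.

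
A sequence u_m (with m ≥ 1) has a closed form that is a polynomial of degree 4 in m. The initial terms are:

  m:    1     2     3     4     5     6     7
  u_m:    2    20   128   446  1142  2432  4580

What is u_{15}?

1st diffs: 18, 108, 318, 696, 1290, 2148.
2nd diffs: 90, 210, 378, 594, 858.
3rd diffs: 120, 168, 216, 264.
4th diffs: 48, 48, 48 (constant).
Newton forward-difference form: u_m = 2 + 18·C(m-1,1) + 90·C(m-1,2) + 120·C(m-1,3) + 48·C(m-1,4).
At m = 15: m-1 = 14, so u_{15} = 2 + 252 + 8190 + 43680 + 48048 = 100172.

100172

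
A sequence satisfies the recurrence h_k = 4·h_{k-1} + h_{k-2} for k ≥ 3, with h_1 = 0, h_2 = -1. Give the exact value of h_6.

Applying the relation repeatedly:
h_3 = -4  h_4 = -17  h_5 = -72  h_6 = -305.

-305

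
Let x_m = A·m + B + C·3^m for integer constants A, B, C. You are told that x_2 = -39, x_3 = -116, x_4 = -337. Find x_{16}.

At m = 2, 3, 4: 2A + B + 9C = -39; 3A + B + 27C = -116; 4A + B + 81C = -337.
Subtracting the first from the second: A + 18C = -77.
Subtracting the second from the third: A + 54C = -221.
Solving: C = -4, A = -5, then B = 7.
Hence x_{16} = -5·16 + 7 + (-4)·43046721 = -172186957.

-172186957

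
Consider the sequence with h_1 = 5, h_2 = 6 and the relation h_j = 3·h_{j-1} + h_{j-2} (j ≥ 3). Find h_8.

h_3 = 23  h_4 = 75  h_5 = 248  h_6 = 819  h_7 = 2705  h_8 = 8934.

8934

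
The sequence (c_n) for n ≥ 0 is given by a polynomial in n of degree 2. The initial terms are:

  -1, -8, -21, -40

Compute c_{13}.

1st diffs: -7, -13, -19.
2nd diffs: -6, -6 (constant).
Newton forward-difference form: c_n = -1 + (-7)·C(n,1) + (-6)·C(n,2).
At n = 13: n = 13, so c_{13} = -1 - 91 - 468 = -560.

-560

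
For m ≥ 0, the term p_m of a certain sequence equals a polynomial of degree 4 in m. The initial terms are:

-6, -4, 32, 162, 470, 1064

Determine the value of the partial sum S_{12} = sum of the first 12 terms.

56248

1st diffs: 2, 36, 130, 308, 594.
2nd diffs: 34, 94, 178, 286.
3rd diffs: 60, 84, 108.
4th diffs: 24, 24 (constant).
Newton forward-difference form: p_m = -6 + 2·C(m,1) + 34·C(m,2) + 60·C(m,3) + 24·C(m,4).
Continuing: …, 2076, 3662, 6002, 9300, …, p_{11} = 19706.
Summing m = 0..11 (12 terms) gives 56248.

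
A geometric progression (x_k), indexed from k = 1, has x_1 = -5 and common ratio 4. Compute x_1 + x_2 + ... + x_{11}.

-6990505

x_k = (-5)·4^(k-1).
S = (-5)·(4^11 - 1)/(4 - 1) = (-5)·(4194304 - 1)/(3) = -6990505.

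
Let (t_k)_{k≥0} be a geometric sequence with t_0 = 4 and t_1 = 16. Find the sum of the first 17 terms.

22906492244

Common ratio r = 4.
t_k = 4·4^(k-0).
S = 4·(4^17 - 1)/(4 - 1) = 4·(17179869184 - 1)/(3) = 22906492244.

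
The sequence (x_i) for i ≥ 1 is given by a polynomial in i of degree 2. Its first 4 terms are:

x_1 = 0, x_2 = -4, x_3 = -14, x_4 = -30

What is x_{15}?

-602

1st diffs: -4, -10, -16.
2nd diffs: -6, -6 (constant).
So x_i = -3i^2 + 5i - 2.
Evaluating at i = 15 gives x_{15} = -602.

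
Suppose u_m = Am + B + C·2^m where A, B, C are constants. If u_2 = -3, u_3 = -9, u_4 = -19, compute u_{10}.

Plug in m = 2, 3, 4: 2A + B + 4C = -3; 3A + B + 8C = -9; 4A + B + 16C = -19.
Subtracting the first from the second: A + 4C = -6.
Subtracting the second from the third: A + 8C = -10.
Solving: C = -1, A = -2, then B = 5.
Hence u_{10} = -2·10 + 5 + (-1)·1024 = -1039.

-1039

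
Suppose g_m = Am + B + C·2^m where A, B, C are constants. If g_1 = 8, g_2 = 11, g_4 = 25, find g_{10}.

The three given values yield: A + B + 2C = 8; 2A + B + 4C = 11; 4A + B + 16C = 25.
Subtracting the first from the second: A + 2C = 3.
Subtracting the second from the third: 2A + 12C = 14.
Solving: C = 1, A = 1, then B = 5.
Hence g_{10} = 1·10 + 5 + 1·1024 = 1039.

1039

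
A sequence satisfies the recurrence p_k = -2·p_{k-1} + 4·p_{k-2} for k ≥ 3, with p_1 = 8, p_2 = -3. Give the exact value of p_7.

Applying the relation repeatedly:
p_3 = 38;  p_4 = -88;  p_5 = 328;  p_6 = -1008;  p_7 = 3328.

3328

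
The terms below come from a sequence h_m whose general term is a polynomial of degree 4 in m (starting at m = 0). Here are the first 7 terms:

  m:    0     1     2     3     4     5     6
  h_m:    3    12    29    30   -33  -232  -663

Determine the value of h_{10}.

-7467

1st diffs: 9, 17, 1, -63, -199, -431.
2nd diffs: 8, -16, -64, -136, -232.
3rd diffs: -24, -48, -72, -96.
4th diffs: -24, -24, -24 (constant).
So h_m = -m^4 + 2m^3 + 5m^2 + 3m + 3.
Evaluating at m = 10 gives h_{10} = -7467.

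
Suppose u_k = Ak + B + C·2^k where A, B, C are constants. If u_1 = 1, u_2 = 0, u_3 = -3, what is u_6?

-56

Plug in k = 1, 2, 3: A + B + 2C = 1; 2A + B + 4C = 0; 3A + B + 8C = -3.
Subtracting the first from the second: A + 2C = -1.
Subtracting the second from the third: A + 4C = -3.
Solving: C = -1, A = 1, then B = 2.
Therefore u_6 = 6 + 2 + (-1)·64 = -56.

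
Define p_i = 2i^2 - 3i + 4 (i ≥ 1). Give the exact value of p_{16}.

468

p_{16} = 2·16^2 - 3·16 + 4 = 468.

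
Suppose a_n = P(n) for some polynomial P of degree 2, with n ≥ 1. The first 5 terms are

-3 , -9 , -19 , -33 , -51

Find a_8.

-129

1st diffs: -6, -10, -14, -18.
2nd diffs: -4, -4, -4 (constant).
Newton forward-difference form: a_n = -3 + (-6)·C(n-1,1) + (-4)·C(n-1,2).
At n = 8: n-1 = 7, so a_8 = -3 - 42 - 84 = -129.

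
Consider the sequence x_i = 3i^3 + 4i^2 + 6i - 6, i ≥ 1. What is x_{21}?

29667

x_{21} = 3·21^3 + 4·21^2 + 6·21 - 6 = 29667.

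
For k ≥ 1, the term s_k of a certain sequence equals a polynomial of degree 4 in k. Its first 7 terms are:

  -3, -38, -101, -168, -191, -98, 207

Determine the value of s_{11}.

1st diffs: -35, -63, -67, -23, 93, 305.
2nd diffs: -28, -4, 44, 116, 212.
3rd diffs: 24, 48, 72, 96.
4th diffs: 24, 24, 24 (constant).
Newton forward-difference form: s_k = -3 + (-35)·C(k-1,1) + (-28)·C(k-1,2) + 24·C(k-1,3) + 24·C(k-1,4).
At k = 11: k-1 = 10, so s_{11} = -3 - 350 - 1260 + 2880 + 5040 = 6307.

6307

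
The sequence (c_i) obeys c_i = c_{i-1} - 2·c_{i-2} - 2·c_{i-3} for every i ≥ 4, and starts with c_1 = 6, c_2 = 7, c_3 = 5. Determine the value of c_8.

Step forward from the initial values:
c_4 = -21; c_5 = -45; c_6 = -13; c_7 = 119; c_8 = 235.

235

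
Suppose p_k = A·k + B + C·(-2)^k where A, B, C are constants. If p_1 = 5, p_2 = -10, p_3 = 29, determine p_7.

At k = 1, 2, 3: A + B - 2C = 5; 2A + B + 4C = -10; 3A + B - 8C = 29.
Subtracting the first from the second: A + 6C = -15.
Subtracting the second from the third: A - 12C = 39.
Solving: C = -3, A = 3, then B = -4.
So p_k = 3·k + (-4) + (-3)·(-2)^k; at k=7 this is 401.

401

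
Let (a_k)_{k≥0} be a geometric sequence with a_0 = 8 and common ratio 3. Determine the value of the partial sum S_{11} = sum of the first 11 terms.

a_k = 8·3^(k-0).
S = 8·(3^11 - 1)/(3 - 1) = 8·(177147 - 1)/(2) = 708584.

708584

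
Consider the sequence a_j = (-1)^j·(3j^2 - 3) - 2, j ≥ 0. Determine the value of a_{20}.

(-1)^20 = 1; 3j^2 - 3 at j=20 is 1197; so a_{20} = 1195.

1195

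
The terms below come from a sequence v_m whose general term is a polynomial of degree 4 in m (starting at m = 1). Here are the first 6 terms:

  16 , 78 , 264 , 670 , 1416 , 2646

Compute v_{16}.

90406

1st diffs: 62, 186, 406, 746, 1230.
2nd diffs: 124, 220, 340, 484.
3rd diffs: 96, 120, 144.
4th diffs: 24, 24 (constant).
So v_m = m^4 + 6m^3 + m^2 + 2m + 6.
Evaluating at m = 16 gives v_{16} = 90406.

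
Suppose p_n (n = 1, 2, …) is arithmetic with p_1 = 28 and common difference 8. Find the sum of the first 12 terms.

p_n = 28 + (n - 1)·8.
p_{12} = 116; S = 12·(28 + 116)/2 = 864.

864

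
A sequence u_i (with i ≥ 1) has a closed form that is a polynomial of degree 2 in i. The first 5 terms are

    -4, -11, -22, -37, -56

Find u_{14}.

-407

1st diffs: -7, -11, -15, -19.
2nd diffs: -4, -4, -4 (constant).
So u_i = -2i^2 - i - 1.
Evaluating at i = 14 gives u_{14} = -407.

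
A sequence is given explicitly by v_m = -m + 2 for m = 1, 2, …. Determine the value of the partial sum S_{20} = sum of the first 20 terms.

Over m = 1..20: Σm = 210.
Total = (-1)·210 + (2)·20 = -170.

-170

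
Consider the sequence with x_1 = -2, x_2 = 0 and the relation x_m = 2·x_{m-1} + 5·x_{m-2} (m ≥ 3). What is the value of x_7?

Iterate the recurrence:
x_3 = -10; x_4 = -20; x_5 = -90; x_6 = -280; x_7 = -1010.

-1010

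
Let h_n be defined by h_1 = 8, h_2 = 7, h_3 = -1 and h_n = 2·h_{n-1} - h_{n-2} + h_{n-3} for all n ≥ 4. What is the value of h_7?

17

Compute successive terms:
h_4 = -1  h_5 = 6  h_6 = 12  h_7 = 17.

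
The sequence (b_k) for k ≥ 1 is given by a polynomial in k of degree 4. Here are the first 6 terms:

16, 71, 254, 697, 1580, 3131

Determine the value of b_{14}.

1st diffs: 55, 183, 443, 883, 1551.
2nd diffs: 128, 260, 440, 668.
3rd diffs: 132, 180, 228.
4th diffs: 48, 48 (constant).
Newton forward-difference form: b_k = 16 + 55·C(k-1,1) + 128·C(k-1,2) + 132·C(k-1,3) + 48·C(k-1,4).
At k = 14: k-1 = 13, so b_{14} = 16 + 715 + 9984 + 37752 + 34320 = 82787.

82787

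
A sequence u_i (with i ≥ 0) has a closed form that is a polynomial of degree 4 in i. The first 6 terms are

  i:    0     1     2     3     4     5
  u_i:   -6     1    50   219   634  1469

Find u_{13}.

59989

1st diffs: 7, 49, 169, 415, 835.
2nd diffs: 42, 120, 246, 420.
3rd diffs: 78, 126, 174.
4th diffs: 48, 48 (constant).
Newton forward-difference form: u_i = -6 + 7·C(i,1) + 42·C(i,2) + 78·C(i,3) + 48·C(i,4).
At i = 13: i = 13, so u_{13} = -6 + 91 + 3276 + 22308 + 34320 = 59989.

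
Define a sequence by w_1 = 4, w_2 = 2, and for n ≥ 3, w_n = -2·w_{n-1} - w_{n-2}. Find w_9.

Step forward from the initial values:
w_3 = -8; w_4 = 14; w_5 = -20; w_6 = 26; w_7 = -32; w_8 = 38; w_9 = -44.
(Characteristic roots are -1 and -1.)

-44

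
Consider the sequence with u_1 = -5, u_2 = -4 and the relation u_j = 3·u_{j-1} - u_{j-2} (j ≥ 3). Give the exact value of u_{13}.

Applying the relation repeatedly:
u_3 = -7  u_4 = -17  u_5 = -44  …  u_{10} = -5401  u_{11} = -14140  u_{12} = -37019  u_{13} = -96917.

-96917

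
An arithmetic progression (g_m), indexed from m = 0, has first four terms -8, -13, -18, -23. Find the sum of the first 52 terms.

Common difference d = -5.
g_m = -8 + (m - 0)·(-5).
g_{51} = -263; S = 52·(-8 + (-263))/2 = -7046.

-7046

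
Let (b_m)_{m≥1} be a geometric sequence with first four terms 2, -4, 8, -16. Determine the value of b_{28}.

Common ratio r = -2.
b_m = 2·(-2)^(m-1).
b_{28} = 2·(-2)^27 = -268435456.

-268435456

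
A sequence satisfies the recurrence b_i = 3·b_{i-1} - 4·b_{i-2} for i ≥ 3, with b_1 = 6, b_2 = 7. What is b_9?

b_3 = -3;  b_4 = -37;  b_5 = -99;  b_6 = -149;  b_7 = -51;  b_8 = 443;  b_9 = 1533.

1533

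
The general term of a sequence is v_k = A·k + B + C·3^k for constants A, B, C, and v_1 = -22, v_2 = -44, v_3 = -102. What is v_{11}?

At k = 1, 2, 3: A + B + 3C = -22; 2A + B + 9C = -44; 3A + B + 27C = -102.
Subtracting the first from the second: A + 6C = -22.
Subtracting the second from the third: A + 18C = -58.
Solving: C = -3, A = -4, then B = -9.
So v_k = -4·k + (-9) + (-3)·3^k; at k=11 this is -531494.

-531494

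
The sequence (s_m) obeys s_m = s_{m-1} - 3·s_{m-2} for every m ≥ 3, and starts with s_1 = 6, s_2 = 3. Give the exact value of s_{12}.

Compute successive terms:
s_3 = -15; s_4 = -24; s_5 = 21; s_6 = 93; s_7 = 30; s_8 = -249; s_9 = -339; s_{10} = 408; s_{11} = 1425; s_{12} = 201.

201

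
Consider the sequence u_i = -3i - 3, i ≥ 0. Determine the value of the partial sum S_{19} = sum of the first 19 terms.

-570

Over i = 0..18: Σi = 171.
Total = (-3)·171 + (-3)·19 = -570.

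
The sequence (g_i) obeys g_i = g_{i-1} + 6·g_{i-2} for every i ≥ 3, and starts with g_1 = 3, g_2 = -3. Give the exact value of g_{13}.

328695

Applying the relation repeatedly:
g_3 = 15, g_4 = -3, g_5 = 87, …, g_{10} = 10581, g_{11} = 37887, g_{12} = 101373, g_{13} = 328695.
(Characteristic roots are 3 and -2.)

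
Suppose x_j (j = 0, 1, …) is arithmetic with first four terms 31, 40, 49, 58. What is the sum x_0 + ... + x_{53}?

Common difference d = 9.
x_j = 31 + (j - 0)·9.
x_{53} = 508; S = 54·(31 + 508)/2 = 14553.

14553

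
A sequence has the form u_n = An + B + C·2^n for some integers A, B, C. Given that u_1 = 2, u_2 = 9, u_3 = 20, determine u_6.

141

Write the equations: A + B + 2C = 2; 2A + B + 4C = 9; 3A + B + 8C = 20.
Subtracting the first from the second: A + 2C = 7.
Subtracting the second from the third: A + 4C = 11.
Solving: C = 2, A = 3, then B = -5.
Therefore u_6 = 18 + (-5) + 2·64 = 141.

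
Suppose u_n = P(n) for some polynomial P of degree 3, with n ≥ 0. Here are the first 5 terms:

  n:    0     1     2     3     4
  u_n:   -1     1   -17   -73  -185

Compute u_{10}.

-3041

1st diffs: 2, -18, -56, -112.
2nd diffs: -20, -38, -56.
3rd diffs: -18, -18 (constant).
Newton forward-difference form: u_n = -1 + 2·C(n,1) + (-20)·C(n,2) + (-18)·C(n,3).
At n = 10: n = 10, so u_{10} = -1 + 20 - 900 - 2160 = -3041.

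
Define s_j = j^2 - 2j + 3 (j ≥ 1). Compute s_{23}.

486

s_{23} = 1·23^2 - 2·23 + 3 = 486.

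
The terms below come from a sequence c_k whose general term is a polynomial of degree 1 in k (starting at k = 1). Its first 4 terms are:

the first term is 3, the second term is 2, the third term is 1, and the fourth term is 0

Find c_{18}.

1st diffs: -1, -1, -1 (constant).
So c_k = -k + 4.
Evaluating at k = 18 gives c_{18} = -14.

-14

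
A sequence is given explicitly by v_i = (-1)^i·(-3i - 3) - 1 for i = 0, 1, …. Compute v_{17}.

53

(-1)^17 = -1; -3i - 3 at i=17 is -54; so v_{17} = 53.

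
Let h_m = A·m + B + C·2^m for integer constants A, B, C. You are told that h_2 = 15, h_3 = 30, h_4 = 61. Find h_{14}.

65523

Write the equations: 2A + B + 4C = 15; 3A + B + 8C = 30; 4A + B + 16C = 61.
Subtracting the first from the second: A + 4C = 15.
Subtracting the second from the third: A + 8C = 31.
Solving: C = 4, A = -1, then B = 1.
Therefore h_{14} = -14 + 1 + 4·16384 = 65523.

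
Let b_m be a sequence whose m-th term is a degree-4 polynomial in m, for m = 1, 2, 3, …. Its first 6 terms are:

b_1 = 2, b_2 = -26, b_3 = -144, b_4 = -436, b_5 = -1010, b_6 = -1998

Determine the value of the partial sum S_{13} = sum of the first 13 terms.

1st diffs: -28, -118, -292, -574, -988.
2nd diffs: -90, -174, -282, -414.
3rd diffs: -84, -108, -132.
4th diffs: -24, -24 (constant).
Newton forward-difference form: b_m = 2 + (-28)·C(m-1,1) + (-90)·C(m-1,2) + (-84)·C(m-1,3) + (-24)·C(m-1,4).
Continuing: …, -3556, -5864, -9126, -13570, …, b_{13} = -36634.
Summing m = 1..13 (13 terms) gives -118846.

-118846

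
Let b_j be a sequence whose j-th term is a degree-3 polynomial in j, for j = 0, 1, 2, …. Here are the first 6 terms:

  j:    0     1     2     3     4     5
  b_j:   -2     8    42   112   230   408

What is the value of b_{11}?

3408

1st diffs: 10, 34, 70, 118, 178.
2nd diffs: 24, 36, 48, 60.
3rd diffs: 12, 12, 12 (constant).
So b_j = 2j^3 + 6j^2 + 2j - 2.
Evaluating at j = 11 gives b_{11} = 3408.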